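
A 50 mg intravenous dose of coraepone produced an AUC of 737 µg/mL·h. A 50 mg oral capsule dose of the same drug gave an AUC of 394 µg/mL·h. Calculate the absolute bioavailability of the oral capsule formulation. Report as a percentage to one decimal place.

F = 53.5%

F = (AUC_ev / D_ev) / (AUC_iv / D_iv)
  = (394/50) / (737/50)
  = 7.88 / 14.74 = 0.5346
  = 53.46%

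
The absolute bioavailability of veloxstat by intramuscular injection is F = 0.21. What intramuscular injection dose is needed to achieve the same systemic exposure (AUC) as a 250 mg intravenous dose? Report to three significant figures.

D_intramuscular = 1190 mg

For equal systemic exposure: F × D_ev = D_iv
D_ev = D_iv / F = 250 / 0.21 = 1190.48 mg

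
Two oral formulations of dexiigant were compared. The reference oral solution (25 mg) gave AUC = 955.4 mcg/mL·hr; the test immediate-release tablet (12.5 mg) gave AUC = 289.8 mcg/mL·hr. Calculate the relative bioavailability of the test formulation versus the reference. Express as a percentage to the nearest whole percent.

F_rel = (AUC_test/D_test) / (AUC_ref/D_ref)
      = (289.8/12.5) / (955.4/25)
      = 23.184 / 38.216 = 0.6067 = 60.67%

F_rel = 61%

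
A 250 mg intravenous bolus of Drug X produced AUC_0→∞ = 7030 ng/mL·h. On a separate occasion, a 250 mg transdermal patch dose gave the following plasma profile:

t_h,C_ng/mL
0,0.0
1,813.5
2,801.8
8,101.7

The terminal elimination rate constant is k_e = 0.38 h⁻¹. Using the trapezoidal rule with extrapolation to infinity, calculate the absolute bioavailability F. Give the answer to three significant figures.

F = 0.596

Trapezoidal AUC_0→8 (transdermal patch):
  [0→1]: (0.0+813.5)/2 × 1 = 406.75
  [1→2]: (813.5+801.8)/2 × 1 = 807.65
  [2→8]: (801.8+101.7)/2 × 6 = 2710.5
  Sum = 3924.9 ng/mL·h
Tail: C_last/k_e = 101.7/0.38 = 267.632
AUC_0→∞ (transdermal patch) = 3924.9 + 267.632 = 4192.532 ng/mL·h
F = (AUC_ev/D_ev)/(AUC_iv/D_iv) = (4192.532/250)/(7030/250) = 16.770128/28.12 = 0.5964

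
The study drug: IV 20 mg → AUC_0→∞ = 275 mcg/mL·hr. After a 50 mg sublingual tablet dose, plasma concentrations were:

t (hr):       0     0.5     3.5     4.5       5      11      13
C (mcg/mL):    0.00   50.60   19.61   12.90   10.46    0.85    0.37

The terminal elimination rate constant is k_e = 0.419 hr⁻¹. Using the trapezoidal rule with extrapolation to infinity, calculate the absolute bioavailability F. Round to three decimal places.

F = 0.256

Trapezoidal AUC_0→13 (sublingual tablet):
  [0→0.5]: (0.00+50.60)/2 × 0.5 = 12.65
  [0.5→3.5]: (50.60+19.61)/2 × 3 = 105.315
  [3.5→4.5]: (19.61+12.90)/2 × 1 = 16.255
  [4.5→5]: (12.90+10.46)/2 × 0.5 = 5.84
  [5→11]: (10.46+0.85)/2 × 6 = 33.93
  [11→13]: (0.85+0.37)/2 × 2 = 1.22
  Sum = 175.21 mcg/mL·hr
Tail: C_last/k_e = 0.37/0.419 = 0.883
AUC_0→∞ (sublingual tablet) = 175.21 + 0.883 = 176.093 mcg/mL·hr
F = (AUC_ev/D_ev)/(AUC_iv/D_iv) = (176.093/50)/(275/20) = 3.52186/13.75 = 0.2561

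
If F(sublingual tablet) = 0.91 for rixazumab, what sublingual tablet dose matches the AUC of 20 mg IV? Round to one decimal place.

For equal systemic exposure: F × D_ev = D_iv
D_ev = D_iv / F = 20 / 0.91 = 21.978 mg

D_sublingual = 22.0 mg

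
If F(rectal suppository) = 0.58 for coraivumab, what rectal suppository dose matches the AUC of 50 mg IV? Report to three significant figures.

D_rectal = 86.2 mg

For equal systemic exposure: F × D_ev = D_iv
D_ev = D_iv / F = 50 / 0.58 = 86.2069 mg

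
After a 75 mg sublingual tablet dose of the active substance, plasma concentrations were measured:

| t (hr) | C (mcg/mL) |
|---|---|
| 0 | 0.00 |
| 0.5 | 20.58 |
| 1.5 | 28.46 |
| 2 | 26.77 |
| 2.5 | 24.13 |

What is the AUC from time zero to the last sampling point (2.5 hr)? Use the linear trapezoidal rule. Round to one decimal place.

AUC = 56.2 mcg/mL·hr

Trapezoidal AUC_0→2.5:
  [0→0.5]: (0.00+20.58)/2 × 0.5 = 5.145
  [0.5→1.5]: (20.58+28.46)/2 × 1 = 24.52
  [1.5→2]: (28.46+26.77)/2 × 0.5 = 13.8075
  [2→2.5]: (26.77+24.13)/2 × 0.5 = 12.725
  Sum = 56.1975 mcg/mL·hr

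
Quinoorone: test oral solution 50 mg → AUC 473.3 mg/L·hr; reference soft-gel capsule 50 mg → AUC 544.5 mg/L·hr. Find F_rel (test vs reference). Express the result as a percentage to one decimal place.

F_rel = (AUC_test/D_test) / (AUC_ref/D_ref)
      = (473.3/50) / (544.5/50)
      = 9.466 / 10.89 = 0.8692 = 86.92%

F_rel = 86.9%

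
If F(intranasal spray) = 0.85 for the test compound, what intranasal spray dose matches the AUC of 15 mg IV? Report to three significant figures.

For equal systemic exposure: F × D_ev = D_iv
D_ev = D_iv / F = 15 / 0.85 = 17.6471 mg

D_intranasal = 17.6 mg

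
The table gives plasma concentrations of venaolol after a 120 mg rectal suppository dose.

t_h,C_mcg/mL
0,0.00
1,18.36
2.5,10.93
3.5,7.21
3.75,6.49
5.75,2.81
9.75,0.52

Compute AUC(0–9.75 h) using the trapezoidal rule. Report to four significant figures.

Trapezoidal AUC_0→9.75:
  [0→1]: (0.00+18.36)/2 × 1 = 9.18
  [1→2.5]: (18.36+10.93)/2 × 1.5 = 21.9675
  [2.5→3.5]: (10.93+7.21)/2 × 1 = 9.07
  [3.5→3.75]: (7.21+6.49)/2 × 0.25 = 1.7125
  [3.75→5.75]: (6.49+2.81)/2 × 2 = 9.3
  [5.75→9.75]: (2.81+0.52)/2 × 4 = 6.66
  Sum = 57.89 mcg/mL·h

AUC = 57.89 mcg/mL·h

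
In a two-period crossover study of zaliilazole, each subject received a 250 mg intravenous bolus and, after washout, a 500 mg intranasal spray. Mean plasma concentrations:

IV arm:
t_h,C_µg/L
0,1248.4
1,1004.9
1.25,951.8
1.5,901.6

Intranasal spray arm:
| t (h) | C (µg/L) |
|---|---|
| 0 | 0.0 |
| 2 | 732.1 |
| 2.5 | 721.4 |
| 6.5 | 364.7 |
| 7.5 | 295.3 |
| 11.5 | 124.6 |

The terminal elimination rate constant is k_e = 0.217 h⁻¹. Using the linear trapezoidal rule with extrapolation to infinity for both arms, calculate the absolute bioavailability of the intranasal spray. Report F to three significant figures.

F = 0.435

Trapezoidal AUC_0→1.5 (IV):
  [0→1]: (1248.4+1004.9)/2 × 1 = 1126.65
  [1→1.25]: (1004.9+951.8)/2 × 0.25 = 244.5875
  [1.25→1.5]: (951.8+901.6)/2 × 0.25 = 231.675
  Sum = 1602.9125 µg/L·h
IV tail: 901.6/0.217 = 4154.839; AUC_iv,0→∞ = 1602.9125 + 4154.839 = 5757.7515 µg/L·h
Trapezoidal AUC_0→11.5 (intranasal spray):
  [0→2]: (0.0+732.1)/2 × 2 = 732.1
  [2→2.5]: (732.1+721.4)/2 × 0.5 = 363.375
  [2.5→6.5]: (721.4+364.7)/2 × 4 = 2172.2
  [6.5→7.5]: (364.7+295.3)/2 × 1 = 330.0
  [7.5→11.5]: (295.3+124.6)/2 × 4 = 839.8
  Sum = 4437.475 µg/L·h
intranasal spray tail: 124.6/0.217 = 574.194; AUC_ev,0→∞ = 4437.475 + 574.194 = 5011.669 µg/L·h
F = (AUC_ev/D_ev)/(AUC_iv/D_iv) = (5011.669/500)/(5757.7515/250) = 10.023338/23.031006 = 0.4352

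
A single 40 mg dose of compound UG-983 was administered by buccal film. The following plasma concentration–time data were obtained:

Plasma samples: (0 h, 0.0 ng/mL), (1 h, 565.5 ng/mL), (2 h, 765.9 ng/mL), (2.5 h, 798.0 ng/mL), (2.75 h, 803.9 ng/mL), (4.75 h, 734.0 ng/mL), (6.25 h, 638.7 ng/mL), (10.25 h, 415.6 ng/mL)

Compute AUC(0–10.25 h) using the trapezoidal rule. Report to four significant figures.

Trapezoidal AUC_0→10.25:
  [0→1]: (0.0+565.5)/2 × 1 = 282.75
  [1→2]: (565.5+765.9)/2 × 1 = 665.7
  [2→2.5]: (765.9+798.0)/2 × 0.5 = 390.975
  [2.5→2.75]: (798.0+803.9)/2 × 0.25 = 200.2375
  [2.75→4.75]: (803.9+734.0)/2 × 2 = 1537.9
  [4.75→6.25]: (734.0+638.7)/2 × 1.5 = 1029.525
  [6.25→10.25]: (638.7+415.6)/2 × 4 = 2108.6
  Sum = 6215.6875 ng/mL·h

AUC = 6216 ng/mL·h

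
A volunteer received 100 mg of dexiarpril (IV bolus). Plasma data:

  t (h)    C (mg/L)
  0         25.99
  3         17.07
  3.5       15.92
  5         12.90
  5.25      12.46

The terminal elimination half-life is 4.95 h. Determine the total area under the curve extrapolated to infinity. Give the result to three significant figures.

AUC = 187 mg/L·h

Trapezoidal AUC_0→5.25:
  [0→3]: (25.99+17.07)/2 × 3 = 64.59
  [3→3.5]: (17.07+15.92)/2 × 0.5 = 8.2475
  [3.5→5]: (15.92+12.90)/2 × 1.5 = 21.615
  [5→5.25]: (12.90+12.46)/2 × 0.25 = 3.17
  Sum = 97.6225 mg/L·h
k_e = ln2 / t½ = 0.693147 / 4.95 = 0.1400 h^-1
Extrapolated tail: C_last / k_e = 12.46 / 0.14 = 89.000
AUC_0→∞ = 97.6225 + 89.000 = 186.6225 mg/L·h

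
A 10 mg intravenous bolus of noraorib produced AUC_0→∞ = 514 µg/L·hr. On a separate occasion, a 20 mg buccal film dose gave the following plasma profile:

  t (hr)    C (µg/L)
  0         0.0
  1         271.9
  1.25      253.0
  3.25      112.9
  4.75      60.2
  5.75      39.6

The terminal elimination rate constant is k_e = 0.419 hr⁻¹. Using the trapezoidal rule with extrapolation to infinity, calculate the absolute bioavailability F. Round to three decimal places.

Trapezoidal AUC_0→5.75 (buccal film):
  [0→1]: (0.0+271.9)/2 × 1 = 135.95
  [1→1.25]: (271.9+253.0)/2 × 0.25 = 65.6125
  [1.25→3.25]: (253.0+112.9)/2 × 2 = 365.9
  [3.25→4.75]: (112.9+60.2)/2 × 1.5 = 129.825
  [4.75→5.75]: (60.2+39.6)/2 × 1 = 49.9
  Sum = 747.1875 µg/L·hr
Tail: C_last/k_e = 39.6/0.419 = 94.511
AUC_0→∞ (buccal film) = 747.1875 + 94.511 = 841.6985 µg/L·hr
F = (AUC_ev/D_ev)/(AUC_iv/D_iv) = (841.6985/20)/(514/10) = 42.084925/51.4 = 0.8188

F = 0.819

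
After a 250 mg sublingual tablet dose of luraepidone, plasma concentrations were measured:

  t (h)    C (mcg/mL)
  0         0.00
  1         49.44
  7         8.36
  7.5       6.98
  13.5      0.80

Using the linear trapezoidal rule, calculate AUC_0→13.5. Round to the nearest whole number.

AUC = 225 mcg/mL·h

Trapezoidal AUC_0→13.5:
  [0→1]: (0.00+49.44)/2 × 1 = 24.72
  [1→7]: (49.44+8.36)/2 × 6 = 173.4
  [7→7.5]: (8.36+6.98)/2 × 0.5 = 3.835
  [7.5→13.5]: (6.98+0.80)/2 × 6 = 23.34
  Sum = 225.295 mcg/mL·h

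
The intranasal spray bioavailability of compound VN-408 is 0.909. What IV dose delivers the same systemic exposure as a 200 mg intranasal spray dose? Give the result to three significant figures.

D_iv = 182 mg

Systemic exposure from an extravascular dose = F × D_ev, so the equivalent IV dose is F × D_ev.
D_iv = F × D_ev = 0.909 × 200 = 181.8 mg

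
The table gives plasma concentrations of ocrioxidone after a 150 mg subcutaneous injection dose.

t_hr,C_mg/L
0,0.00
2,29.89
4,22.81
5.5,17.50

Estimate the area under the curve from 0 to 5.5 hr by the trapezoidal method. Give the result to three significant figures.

AUC = 113 mg/L·hr

Trapezoidal AUC_0→5.5:
  [0→2]: (0.00+29.89)/2 × 2 = 29.89
  [2→4]: (29.89+22.81)/2 × 2 = 52.7
  [4→5.5]: (22.81+17.50)/2 × 1.5 = 30.2325
  Sum = 112.8225 mg/L·hr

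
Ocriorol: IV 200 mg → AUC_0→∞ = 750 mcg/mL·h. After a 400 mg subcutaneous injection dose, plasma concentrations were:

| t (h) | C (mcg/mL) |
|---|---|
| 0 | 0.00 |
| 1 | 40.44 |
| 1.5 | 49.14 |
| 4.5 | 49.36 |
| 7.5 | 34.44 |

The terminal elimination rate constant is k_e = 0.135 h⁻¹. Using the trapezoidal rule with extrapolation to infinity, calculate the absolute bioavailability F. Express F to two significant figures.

F = 0.38

Trapezoidal AUC_0→7.5 (subcutaneous injection):
  [0→1]: (0.00+40.44)/2 × 1 = 20.22
  [1→1.5]: (40.44+49.14)/2 × 0.5 = 22.395
  [1.5→4.5]: (49.14+49.36)/2 × 3 = 147.75
  [4.5→7.5]: (49.36+34.44)/2 × 3 = 125.7
  Sum = 316.065 mcg/mL·h
Tail: C_last/k_e = 34.44/0.135 = 255.111
AUC_0→∞ (subcutaneous injection) = 316.065 + 255.111 = 571.176 mcg/mL·h
F = (AUC_ev/D_ev)/(AUC_iv/D_iv) = (571.176/400)/(750/200) = 1.42794/3.75 = 0.3808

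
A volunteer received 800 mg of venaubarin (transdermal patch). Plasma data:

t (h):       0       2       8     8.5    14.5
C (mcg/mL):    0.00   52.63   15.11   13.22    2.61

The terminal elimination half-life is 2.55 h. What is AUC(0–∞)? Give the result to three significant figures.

AUC = 320 mcg/mL·h

Trapezoidal AUC_0→14.5:
  [0→2]: (0.00+52.63)/2 × 2 = 52.63
  [2→8]: (52.63+15.11)/2 × 6 = 203.22
  [8→8.5]: (15.11+13.22)/2 × 0.5 = 7.0825
  [8.5→14.5]: (13.22+2.61)/2 × 6 = 47.49
  Sum = 310.4225 mcg/mL·h
k_e = ln2 / t½ = 0.693147 / 2.55 = 0.2718 h^-1
Extrapolated tail: C_last / k_e = 2.61 / 0.2718 = 9.603
AUC_0→∞ = 310.4225 + 9.603 = 320.0255 mcg/mL·h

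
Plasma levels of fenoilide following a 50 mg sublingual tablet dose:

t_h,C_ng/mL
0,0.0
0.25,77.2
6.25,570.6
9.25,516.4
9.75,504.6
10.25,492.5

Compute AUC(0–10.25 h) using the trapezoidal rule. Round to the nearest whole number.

Trapezoidal AUC_0→10.25:
  [0→0.25]: (0.0+77.2)/2 × 0.25 = 9.65
  [0.25→6.25]: (77.2+570.6)/2 × 6 = 1943.4
  [6.25→9.25]: (570.6+516.4)/2 × 3 = 1630.5
  [9.25→9.75]: (516.4+504.6)/2 × 0.5 = 255.25
  [9.75→10.25]: (504.6+492.5)/2 × 0.5 = 249.275
  Sum = 4088.075 ng/mL·h

AUC = 4088 ng/mL·h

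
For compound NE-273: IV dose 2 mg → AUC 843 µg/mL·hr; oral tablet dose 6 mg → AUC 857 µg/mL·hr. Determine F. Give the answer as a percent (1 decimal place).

F = (AUC_ev / D_ev) / (AUC_iv / D_iv)
  = (857/6) / (843/2)
  = 142.833 / 421.5 = 0.3389
  = 33.89%

F = 33.9%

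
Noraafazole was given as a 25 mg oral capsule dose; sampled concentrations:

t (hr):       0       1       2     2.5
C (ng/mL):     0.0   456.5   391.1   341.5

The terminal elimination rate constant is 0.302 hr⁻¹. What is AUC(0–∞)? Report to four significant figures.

AUC = 1966 ng/mL·hr

Trapezoidal AUC_0→2.5:
  [0→1]: (0.0+456.5)/2 × 1 = 228.25
  [1→2]: (456.5+391.1)/2 × 1 = 423.8
  [2→2.5]: (391.1+341.5)/2 × 0.5 = 183.15
  Sum = 835.2 ng/mL·hr
Extrapolated tail: C_last / k_e = 341.5 / 0.302 = 1130.795
AUC_0→∞ = 835.2 + 1130.795 = 1965.995 ng/mL·hr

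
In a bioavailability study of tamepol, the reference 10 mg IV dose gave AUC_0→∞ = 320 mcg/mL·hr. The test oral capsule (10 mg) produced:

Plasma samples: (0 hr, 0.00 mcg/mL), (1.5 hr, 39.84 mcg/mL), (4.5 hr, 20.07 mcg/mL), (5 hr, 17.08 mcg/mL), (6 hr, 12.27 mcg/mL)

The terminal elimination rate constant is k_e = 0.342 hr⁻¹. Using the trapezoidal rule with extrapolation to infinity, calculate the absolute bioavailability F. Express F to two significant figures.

Trapezoidal AUC_0→6 (oral capsule):
  [0→1.5]: (0.00+39.84)/2 × 1.5 = 29.88
  [1.5→4.5]: (39.84+20.07)/2 × 3 = 89.865
  [4.5→5]: (20.07+17.08)/2 × 0.5 = 9.2875
  [5→6]: (17.08+12.27)/2 × 1 = 14.675
  Sum = 143.7075 mcg/mL·hr
Tail: C_last/k_e = 12.27/0.342 = 35.877
AUC_0→∞ (oral capsule) = 143.7075 + 35.877 = 179.5845 mcg/mL·hr
F = (AUC_ev/D_ev)/(AUC_iv/D_iv) = (179.5845/10)/(320/10) = 17.95845/32 = 0.5612

F = 0.56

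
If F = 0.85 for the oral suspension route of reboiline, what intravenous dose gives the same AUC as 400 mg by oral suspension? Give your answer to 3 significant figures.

Systemic exposure from an extravascular dose = F × D_ev, so the equivalent IV dose is F × D_ev.
D_iv = F × D_ev = 0.85 × 400 = 340 mg

D_iv = 340 mg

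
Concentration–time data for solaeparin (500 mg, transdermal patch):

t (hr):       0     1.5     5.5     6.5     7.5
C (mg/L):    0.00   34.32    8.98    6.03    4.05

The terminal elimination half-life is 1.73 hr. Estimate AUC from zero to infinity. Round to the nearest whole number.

AUC = 135 mg/L·hr

Trapezoidal AUC_0→7.5:
  [0→1.5]: (0.00+34.32)/2 × 1.5 = 25.74
  [1.5→5.5]: (34.32+8.98)/2 × 4 = 86.6
  [5.5→6.5]: (8.98+6.03)/2 × 1 = 7.505
  [6.5→7.5]: (6.03+4.05)/2 × 1 = 5.04
  Sum = 124.885 mg/L·hr
k_e = ln2 / t½ = 0.693147 / 1.73 = 0.4007 hr^-1
Extrapolated tail: C_last / k_e = 4.05 / 0.4007 = 10.107
AUC_0→∞ = 124.885 + 10.107 = 134.992 mg/L·hr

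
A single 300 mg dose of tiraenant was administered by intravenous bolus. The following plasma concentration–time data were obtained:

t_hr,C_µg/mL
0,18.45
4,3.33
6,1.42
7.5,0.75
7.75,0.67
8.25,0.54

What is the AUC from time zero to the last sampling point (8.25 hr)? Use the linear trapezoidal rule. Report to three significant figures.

Trapezoidal AUC_0→8.25:
  [0→4]: (18.45+3.33)/2 × 4 = 43.56
  [4→6]: (3.33+1.42)/2 × 2 = 4.75
  [6→7.5]: (1.42+0.75)/2 × 1.5 = 1.6275
  [7.5→7.75]: (0.75+0.67)/2 × 0.25 = 0.1775
  [7.75→8.25]: (0.67+0.54)/2 × 0.5 = 0.3025
  Sum = 50.4175 µg/mL·hr

AUC = 50.4 µg/mL·hr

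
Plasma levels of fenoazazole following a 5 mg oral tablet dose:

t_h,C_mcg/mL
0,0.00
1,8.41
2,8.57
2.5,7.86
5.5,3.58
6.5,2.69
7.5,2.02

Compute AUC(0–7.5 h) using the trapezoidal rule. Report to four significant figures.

AUC = 39.45 mcg/mL·h

Trapezoidal AUC_0→7.5:
  [0→1]: (0.00+8.41)/2 × 1 = 4.205
  [1→2]: (8.41+8.57)/2 × 1 = 8.49
  [2→2.5]: (8.57+7.86)/2 × 0.5 = 4.1075
  [2.5→5.5]: (7.86+3.58)/2 × 3 = 17.16
  [5.5→6.5]: (3.58+2.69)/2 × 1 = 3.135
  [6.5→7.5]: (2.69+2.02)/2 × 1 = 2.355
  Sum = 39.4525 mcg/mL·h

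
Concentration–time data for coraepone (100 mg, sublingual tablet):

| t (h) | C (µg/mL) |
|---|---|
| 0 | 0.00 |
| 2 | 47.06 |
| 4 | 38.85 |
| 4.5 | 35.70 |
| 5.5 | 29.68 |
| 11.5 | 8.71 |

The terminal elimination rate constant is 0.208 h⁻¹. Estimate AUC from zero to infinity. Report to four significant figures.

Trapezoidal AUC_0→11.5:
  [0→2]: (0.00+47.06)/2 × 2 = 47.06
  [2→4]: (47.06+38.85)/2 × 2 = 85.91
  [4→4.5]: (38.85+35.70)/2 × 0.5 = 18.6375
  [4.5→5.5]: (35.70+29.68)/2 × 1 = 32.69
  [5.5→11.5]: (29.68+8.71)/2 × 6 = 115.17
  Sum = 299.4675 µg/mL·h
Extrapolated tail: C_last / k_e = 8.71 / 0.208 = 41.875
AUC_0→∞ = 299.4675 + 41.875 = 341.3425 µg/mL·h

AUC = 341.3 µg/mL·h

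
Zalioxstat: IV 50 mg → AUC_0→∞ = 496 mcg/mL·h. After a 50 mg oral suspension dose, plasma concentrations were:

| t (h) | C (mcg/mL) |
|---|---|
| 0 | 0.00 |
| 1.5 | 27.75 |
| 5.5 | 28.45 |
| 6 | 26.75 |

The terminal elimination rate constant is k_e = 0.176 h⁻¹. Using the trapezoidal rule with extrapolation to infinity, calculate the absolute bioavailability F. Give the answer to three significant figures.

F = 0.603

Trapezoidal AUC_0→6 (oral suspension):
  [0→1.5]: (0.00+27.75)/2 × 1.5 = 20.8125
  [1.5→5.5]: (27.75+28.45)/2 × 4 = 112.4
  [5.5→6]: (28.45+26.75)/2 × 0.5 = 13.8
  Sum = 147.0125 mcg/mL·h
Tail: C_last/k_e = 26.75/0.176 = 151.989
AUC_0→∞ (oral suspension) = 147.0125 + 151.989 = 299.0015 mcg/mL·h
F = (AUC_ev/D_ev)/(AUC_iv/D_iv) = (299.0015/50)/(496/50) = 5.98003/9.92 = 0.6028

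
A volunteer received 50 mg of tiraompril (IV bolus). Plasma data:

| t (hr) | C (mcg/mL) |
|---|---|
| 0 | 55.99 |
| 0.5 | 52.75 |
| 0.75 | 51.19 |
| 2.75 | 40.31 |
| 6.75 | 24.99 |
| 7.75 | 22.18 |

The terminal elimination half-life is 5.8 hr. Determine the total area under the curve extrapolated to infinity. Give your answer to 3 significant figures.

Trapezoidal AUC_0→7.75:
  [0→0.5]: (55.99+52.75)/2 × 0.5 = 27.185
  [0.5→0.75]: (52.75+51.19)/2 × 0.25 = 12.9925
  [0.75→2.75]: (51.19+40.31)/2 × 2 = 91.5
  [2.75→6.75]: (40.31+24.99)/2 × 4 = 130.6
  [6.75→7.75]: (24.99+22.18)/2 × 1 = 23.585
  Sum = 285.8625 mcg/mL·hr
k_e = ln2 / t½ = 0.693147 / 5.8 = 0.1195 hr^-1
Extrapolated tail: C_last / k_e = 22.18 / 0.1195 = 185.607
AUC_0→∞ = 285.8625 + 185.607 = 471.4695 mcg/mL·hr

AUC = 471 mcg/mL·hr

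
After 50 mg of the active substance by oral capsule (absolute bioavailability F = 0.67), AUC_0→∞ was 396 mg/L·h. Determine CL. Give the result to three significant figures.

CL = 0.0846 L/h

CL = F × Dose / AUC_0→∞
   = 0.67 × 50 / 396 = 0.084596 L/h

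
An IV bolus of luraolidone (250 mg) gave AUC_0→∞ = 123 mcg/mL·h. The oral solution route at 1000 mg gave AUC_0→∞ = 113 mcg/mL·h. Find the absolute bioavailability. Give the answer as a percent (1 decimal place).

F = 23.0%

F = (AUC_ev / D_ev) / (AUC_iv / D_iv)
  = (113/1000) / (123/250)
  = 0.113 / 0.492 = 0.2297
  = 22.97%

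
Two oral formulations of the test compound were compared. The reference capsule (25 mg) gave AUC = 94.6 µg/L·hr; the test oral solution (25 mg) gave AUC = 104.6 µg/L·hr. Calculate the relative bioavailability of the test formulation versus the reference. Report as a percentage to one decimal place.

F_rel = 110.6%

F_rel = (AUC_test/D_test) / (AUC_ref/D_ref)
      = (104.6/25) / (94.6/25)
      = 4.184 / 3.784 = 1.1057 = 110.57%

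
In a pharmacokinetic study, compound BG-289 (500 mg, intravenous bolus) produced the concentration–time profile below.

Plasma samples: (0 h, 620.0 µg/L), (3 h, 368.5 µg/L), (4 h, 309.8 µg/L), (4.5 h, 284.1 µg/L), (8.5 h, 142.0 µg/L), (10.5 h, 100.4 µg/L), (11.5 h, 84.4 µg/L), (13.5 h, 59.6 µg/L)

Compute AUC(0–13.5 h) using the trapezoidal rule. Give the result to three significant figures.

AUC = 3300 µg/L·h

Trapezoidal AUC_0→13.5:
  [0→3]: (620.0+368.5)/2 × 3 = 1482.75
  [3→4]: (368.5+309.8)/2 × 1 = 339.15
  [4→4.5]: (309.8+284.1)/2 × 0.5 = 148.475
  [4.5→8.5]: (284.1+142.0)/2 × 4 = 852.2
  [8.5→10.5]: (142.0+100.4)/2 × 2 = 242.4
  [10.5→11.5]: (100.4+84.4)/2 × 1 = 92.4
  [11.5→13.5]: (84.4+59.6)/2 × 2 = 144.0
  Sum = 3301.375 µg/L·h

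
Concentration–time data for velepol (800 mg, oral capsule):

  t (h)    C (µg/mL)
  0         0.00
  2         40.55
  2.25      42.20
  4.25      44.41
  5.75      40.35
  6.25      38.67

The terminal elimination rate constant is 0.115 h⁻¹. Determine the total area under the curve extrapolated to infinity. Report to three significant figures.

Trapezoidal AUC_0→6.25:
  [0→2]: (0.00+40.55)/2 × 2 = 40.55
  [2→2.25]: (40.55+42.20)/2 × 0.25 = 10.34375
  [2.25→4.25]: (42.20+44.41)/2 × 2 = 86.61
  [4.25→5.75]: (44.41+40.35)/2 × 1.5 = 63.57
  [5.75→6.25]: (40.35+38.67)/2 × 0.5 = 19.755
  Sum = 220.82875 µg/mL·h
Extrapolated tail: C_last / k_e = 38.67 / 0.115 = 336.261
AUC_0→∞ = 220.82875 + 336.261 = 557.08975 µg/mL·h

AUC = 557 µg/mL·h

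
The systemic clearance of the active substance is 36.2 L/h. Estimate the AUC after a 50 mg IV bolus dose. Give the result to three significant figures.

AUC = 1.38 mg/L·h

AUC_0→∞ = Dose_iv / CL
        = 50 / 36.2 = 1.38122 mg/L·h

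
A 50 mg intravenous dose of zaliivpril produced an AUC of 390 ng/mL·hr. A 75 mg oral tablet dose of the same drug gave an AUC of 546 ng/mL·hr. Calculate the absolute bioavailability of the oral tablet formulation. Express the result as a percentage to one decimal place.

F = (AUC_ev / D_ev) / (AUC_iv / D_iv)
  = (546/75) / (390/50)
  = 7.28 / 7.8 = 0.9333
  = 93.33%

F = 93.3%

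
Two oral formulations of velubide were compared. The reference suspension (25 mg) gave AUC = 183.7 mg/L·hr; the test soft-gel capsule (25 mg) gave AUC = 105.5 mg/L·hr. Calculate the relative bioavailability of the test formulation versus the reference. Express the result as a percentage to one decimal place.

F_rel = 57.4%

F_rel = (AUC_test/D_test) / (AUC_ref/D_ref)
      = (105.5/25) / (183.7/25)
      = 4.22 / 7.348 = 0.5743 = 57.43%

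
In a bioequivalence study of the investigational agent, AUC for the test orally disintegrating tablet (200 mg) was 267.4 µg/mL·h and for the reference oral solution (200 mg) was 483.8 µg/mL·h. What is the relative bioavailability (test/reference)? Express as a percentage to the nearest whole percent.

F_rel = 55%

F_rel = (AUC_test/D_test) / (AUC_ref/D_ref)
      = (267.4/200) / (483.8/200)
      = 1.337 / 2.419 = 0.5527 = 55.27%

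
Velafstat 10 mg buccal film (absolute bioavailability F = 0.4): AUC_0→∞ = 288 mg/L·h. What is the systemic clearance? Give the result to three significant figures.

CL = F × Dose / AUC_0→∞
   = 0.4 × 10 / 288 = 0.0138889 L/h

CL = 0.0139 L/h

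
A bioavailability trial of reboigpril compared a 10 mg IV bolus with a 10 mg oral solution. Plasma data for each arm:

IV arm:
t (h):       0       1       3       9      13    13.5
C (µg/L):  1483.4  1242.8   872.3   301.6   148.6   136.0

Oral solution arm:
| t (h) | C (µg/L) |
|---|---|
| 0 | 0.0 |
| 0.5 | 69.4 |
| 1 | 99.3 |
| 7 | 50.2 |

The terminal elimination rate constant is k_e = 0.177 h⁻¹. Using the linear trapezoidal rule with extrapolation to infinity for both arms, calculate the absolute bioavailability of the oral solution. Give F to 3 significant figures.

F = 0.0906

Trapezoidal AUC_0→13.5 (IV):
  [0→1]: (1483.4+1242.8)/2 × 1 = 1363.1
  [1→3]: (1242.8+872.3)/2 × 2 = 2115.1
  [3→9]: (872.3+301.6)/2 × 6 = 3521.7
  [9→13]: (301.6+148.6)/2 × 4 = 900.4
  [13→13.5]: (148.6+136.0)/2 × 0.5 = 71.15
  Sum = 7971.45 µg/L·h
IV tail: 136.0/0.177 = 768.362; AUC_iv,0→∞ = 7971.45 + 768.362 = 8739.812 µg/L·h
Trapezoidal AUC_0→7 (oral solution):
  [0→0.5]: (0.0+69.4)/2 × 0.5 = 17.35
  [0.5→1]: (69.4+99.3)/2 × 0.5 = 42.175
  [1→7]: (99.3+50.2)/2 × 6 = 448.5
  Sum = 508.025 µg/L·h
oral solution tail: 50.2/0.177 = 283.616; AUC_ev,0→∞ = 508.025 + 283.616 = 791.641 µg/L·h
F = (AUC_ev/D_ev)/(AUC_iv/D_iv) = (791.641/10)/(8739.812/10) = 79.1641/873.9812 = 0.0906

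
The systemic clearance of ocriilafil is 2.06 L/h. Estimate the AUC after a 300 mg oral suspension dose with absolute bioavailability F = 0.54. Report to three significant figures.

AUC = 78.6 mg/L·h

AUC_0→∞ = F × Dose / CL
        = 0.54 × 300 / 2.06 = 78.6408 mg/L·h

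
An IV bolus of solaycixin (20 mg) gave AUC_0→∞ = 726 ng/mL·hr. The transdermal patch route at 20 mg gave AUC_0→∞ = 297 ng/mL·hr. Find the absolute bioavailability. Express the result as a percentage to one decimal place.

F = (AUC_ev / D_ev) / (AUC_iv / D_iv)
  = (297/20) / (726/20)
  = 14.85 / 36.3 = 0.4091
  = 40.91%

F = 40.9%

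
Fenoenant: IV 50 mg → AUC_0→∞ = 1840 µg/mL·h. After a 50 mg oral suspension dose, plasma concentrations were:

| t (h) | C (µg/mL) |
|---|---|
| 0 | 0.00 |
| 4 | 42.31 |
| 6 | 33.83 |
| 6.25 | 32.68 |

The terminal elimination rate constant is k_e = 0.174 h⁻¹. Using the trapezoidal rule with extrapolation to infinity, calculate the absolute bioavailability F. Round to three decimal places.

Trapezoidal AUC_0→6.25 (oral suspension):
  [0→4]: (0.00+42.31)/2 × 4 = 84.62
  [4→6]: (42.31+33.83)/2 × 2 = 76.14
  [6→6.25]: (33.83+32.68)/2 × 0.25 = 8.31375
  Sum = 169.07375 µg/mL·h
Tail: C_last/k_e = 32.68/0.174 = 187.816
AUC_0→∞ (oral suspension) = 169.07375 + 187.816 = 356.88975 µg/mL·h
F = (AUC_ev/D_ev)/(AUC_iv/D_iv) = (356.88975/50)/(1840/50) = 7.137795/36.8 = 0.1940

F = 0.194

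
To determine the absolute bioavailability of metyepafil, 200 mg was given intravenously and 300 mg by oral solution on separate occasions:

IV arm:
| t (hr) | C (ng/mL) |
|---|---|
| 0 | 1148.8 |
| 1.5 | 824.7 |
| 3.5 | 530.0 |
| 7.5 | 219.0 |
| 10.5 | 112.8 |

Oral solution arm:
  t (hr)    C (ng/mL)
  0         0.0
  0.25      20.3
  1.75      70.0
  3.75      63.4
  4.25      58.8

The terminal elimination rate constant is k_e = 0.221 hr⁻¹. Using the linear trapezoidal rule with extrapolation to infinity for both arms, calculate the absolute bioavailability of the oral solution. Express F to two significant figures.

Trapezoidal AUC_0→10.5 (IV):
  [0→1.5]: (1148.8+824.7)/2 × 1.5 = 1480.125
  [1.5→3.5]: (824.7+530.0)/2 × 2 = 1354.7
  [3.5→7.5]: (530.0+219.0)/2 × 4 = 1498.0
  [7.5→10.5]: (219.0+112.8)/2 × 3 = 497.7
  Sum = 4830.525 ng/mL·hr
IV tail: 112.8/0.221 = 510.407; AUC_iv,0→∞ = 4830.525 + 510.407 = 5340.932 ng/mL·hr
Trapezoidal AUC_0→4.25 (oral solution):
  [0→0.25]: (0.0+20.3)/2 × 0.25 = 2.5375
  [0.25→1.75]: (20.3+70.0)/2 × 1.5 = 67.725
  [1.75→3.75]: (70.0+63.4)/2 × 2 = 133.4
  [3.75→4.25]: (63.4+58.8)/2 × 0.5 = 30.55
  Sum = 234.2125 ng/mL·hr
oral solution tail: 58.8/0.221 = 266.063; AUC_ev,0→∞ = 234.2125 + 266.063 = 500.2755 ng/mL·hr
F = (AUC_ev/D_ev)/(AUC_iv/D_iv) = (500.2755/300)/(5340.932/200) = 1.667585/26.70466 = 0.0624

F = 0.062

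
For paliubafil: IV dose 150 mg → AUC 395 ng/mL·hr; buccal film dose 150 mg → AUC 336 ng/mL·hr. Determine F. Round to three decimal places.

F = 0.851

F = (AUC_ev / D_ev) / (AUC_iv / D_iv)
  = (336/150) / (395/150)
  = 2.24 / 2.63333 = 0.8506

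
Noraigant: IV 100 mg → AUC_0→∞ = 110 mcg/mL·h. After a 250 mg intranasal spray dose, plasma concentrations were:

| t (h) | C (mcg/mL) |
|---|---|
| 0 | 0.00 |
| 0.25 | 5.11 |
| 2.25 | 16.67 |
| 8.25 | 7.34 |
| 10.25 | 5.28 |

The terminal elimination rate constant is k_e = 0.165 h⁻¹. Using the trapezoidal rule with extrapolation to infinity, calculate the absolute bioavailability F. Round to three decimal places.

Trapezoidal AUC_0→10.25 (intranasal spray):
  [0→0.25]: (0.00+5.11)/2 × 0.25 = 0.63875
  [0.25→2.25]: (5.11+16.67)/2 × 2 = 21.78
  [2.25→8.25]: (16.67+7.34)/2 × 6 = 72.03
  [8.25→10.25]: (7.34+5.28)/2 × 2 = 12.62
  Sum = 107.06875 mcg/mL·h
Tail: C_last/k_e = 5.28/0.165 = 32.000
AUC_0→∞ (intranasal spray) = 107.06875 + 32.000 = 139.06875 mcg/mL·h
F = (AUC_ev/D_ev)/(AUC_iv/D_iv) = (139.06875/250)/(110/100) = 0.556275/1.1 = 0.5057

F = 0.506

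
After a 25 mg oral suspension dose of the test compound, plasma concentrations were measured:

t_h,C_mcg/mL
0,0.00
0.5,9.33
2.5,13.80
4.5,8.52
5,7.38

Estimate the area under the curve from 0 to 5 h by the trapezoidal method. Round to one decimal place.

AUC = 51.8 mcg/mL·h

Trapezoidal AUC_0→5:
  [0→0.5]: (0.00+9.33)/2 × 0.5 = 2.3325
  [0.5→2.5]: (9.33+13.80)/2 × 2 = 23.13
  [2.5→4.5]: (13.80+8.52)/2 × 2 = 22.32
  [4.5→5]: (8.52+7.38)/2 × 0.5 = 3.975
  Sum = 51.7575 mcg/mL·h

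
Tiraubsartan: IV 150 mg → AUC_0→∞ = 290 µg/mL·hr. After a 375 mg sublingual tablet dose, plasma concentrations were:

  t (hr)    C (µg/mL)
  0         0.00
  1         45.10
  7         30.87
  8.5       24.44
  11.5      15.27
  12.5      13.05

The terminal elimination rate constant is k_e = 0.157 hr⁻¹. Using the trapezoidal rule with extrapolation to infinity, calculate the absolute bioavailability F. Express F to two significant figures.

F = 0.62

Trapezoidal AUC_0→12.5 (sublingual tablet):
  [0→1]: (0.00+45.10)/2 × 1 = 22.55
  [1→7]: (45.10+30.87)/2 × 6 = 227.91
  [7→8.5]: (30.87+24.44)/2 × 1.5 = 41.4825
  [8.5→11.5]: (24.44+15.27)/2 × 3 = 59.565
  [11.5→12.5]: (15.27+13.05)/2 × 1 = 14.16
  Sum = 365.6675 µg/mL·hr
Tail: C_last/k_e = 13.05/0.157 = 83.121
AUC_0→∞ (sublingual tablet) = 365.6675 + 83.121 = 448.7885 µg/mL·hr
F = (AUC_ev/D_ev)/(AUC_iv/D_iv) = (448.7885/375)/(290/150) = 1.19677/1.93333 = 0.6190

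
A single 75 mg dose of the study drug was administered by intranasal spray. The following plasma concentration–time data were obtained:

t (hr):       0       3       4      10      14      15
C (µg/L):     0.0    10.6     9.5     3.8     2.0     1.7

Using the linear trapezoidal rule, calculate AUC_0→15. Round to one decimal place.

Trapezoidal AUC_0→15:
  [0→3]: (0.0+10.6)/2 × 3 = 15.9
  [3→4]: (10.6+9.5)/2 × 1 = 10.05
  [4→10]: (9.5+3.8)/2 × 6 = 39.9
  [10→14]: (3.8+2.0)/2 × 4 = 11.6
  [14→15]: (2.0+1.7)/2 × 1 = 1.85
  Sum = 79.3 µg/L·hr

AUC = 79.3 µg/L·hr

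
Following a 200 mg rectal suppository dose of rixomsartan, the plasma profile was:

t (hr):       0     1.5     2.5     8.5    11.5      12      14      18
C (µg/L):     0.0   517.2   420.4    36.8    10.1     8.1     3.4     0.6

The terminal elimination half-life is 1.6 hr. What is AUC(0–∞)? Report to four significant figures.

AUC = 2324 µg/L·hr

Trapezoidal AUC_0→18:
  [0→1.5]: (0.0+517.2)/2 × 1.5 = 387.9
  [1.5→2.5]: (517.2+420.4)/2 × 1 = 468.8
  [2.5→8.5]: (420.4+36.8)/2 × 6 = 1371.6
  [8.5→11.5]: (36.8+10.1)/2 × 3 = 70.35
  [11.5→12]: (10.1+8.1)/2 × 0.5 = 4.55
  [12→14]: (8.1+3.4)/2 × 2 = 11.5
  [14→18]: (3.4+0.6)/2 × 4 = 8.0
  Sum = 2322.7 µg/L·hr
k_e = ln2 / t½ = 0.693147 / 1.6 = 0.4332 hr^-1
Extrapolated tail: C_last / k_e = 0.6 / 0.4332 = 1.385
AUC_0→∞ = 2322.7 + 1.385 = 2324.085 µg/L·hr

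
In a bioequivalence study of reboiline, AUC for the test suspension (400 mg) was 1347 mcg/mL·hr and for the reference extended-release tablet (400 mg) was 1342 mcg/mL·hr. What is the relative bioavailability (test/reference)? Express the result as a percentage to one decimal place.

F_rel = 100.4%

F_rel = (AUC_test/D_test) / (AUC_ref/D_ref)
      = (1347/400) / (1342/400)
      = 3.3675 / 3.355 = 1.0037 = 100.37%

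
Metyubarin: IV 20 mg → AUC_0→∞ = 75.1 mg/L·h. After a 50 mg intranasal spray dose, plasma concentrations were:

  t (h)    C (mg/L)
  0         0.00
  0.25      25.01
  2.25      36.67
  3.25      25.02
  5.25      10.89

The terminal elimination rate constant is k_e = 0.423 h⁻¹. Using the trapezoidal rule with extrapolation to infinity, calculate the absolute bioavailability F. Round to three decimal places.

Trapezoidal AUC_0→5.25 (intranasal spray):
  [0→0.25]: (0.00+25.01)/2 × 0.25 = 3.12625
  [0.25→2.25]: (25.01+36.67)/2 × 2 = 61.68
  [2.25→3.25]: (36.67+25.02)/2 × 1 = 30.845
  [3.25→5.25]: (25.02+10.89)/2 × 2 = 35.91
  Sum = 131.56125 mg/L·h
Tail: C_last/k_e = 10.89/0.423 = 25.745
AUC_0→∞ (intranasal spray) = 131.56125 + 25.745 = 157.30625 mg/L·h
F = (AUC_ev/D_ev)/(AUC_iv/D_iv) = (157.30625/50)/(75.1/20) = 3.146125/3.755 = 0.8378

F = 0.838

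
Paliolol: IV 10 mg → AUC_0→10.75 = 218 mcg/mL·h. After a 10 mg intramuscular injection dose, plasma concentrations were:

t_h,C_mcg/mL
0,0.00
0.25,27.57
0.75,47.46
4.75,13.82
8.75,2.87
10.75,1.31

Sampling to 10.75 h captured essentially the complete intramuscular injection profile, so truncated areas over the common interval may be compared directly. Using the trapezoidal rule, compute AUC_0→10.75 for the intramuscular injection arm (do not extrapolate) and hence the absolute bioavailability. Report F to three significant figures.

F = 0.836

Trapezoidal AUC_0→10.75 (intramuscular injection):
  [0→0.25]: (0.00+27.57)/2 × 0.25 = 3.44625
  [0.25→0.75]: (27.57+47.46)/2 × 0.5 = 18.7575
  [0.75→4.75]: (47.46+13.82)/2 × 4 = 122.56
  [4.75→8.75]: (13.82+2.87)/2 × 4 = 33.38
  [8.75→10.75]: (2.87+1.31)/2 × 2 = 4.18
  Sum = 182.32375 mcg/mL·h
F = (AUC_ev/D_ev)/(AUC_iv/D_iv) = (182.32375/10)/(218/10) = 18.232375/21.8 = 0.8363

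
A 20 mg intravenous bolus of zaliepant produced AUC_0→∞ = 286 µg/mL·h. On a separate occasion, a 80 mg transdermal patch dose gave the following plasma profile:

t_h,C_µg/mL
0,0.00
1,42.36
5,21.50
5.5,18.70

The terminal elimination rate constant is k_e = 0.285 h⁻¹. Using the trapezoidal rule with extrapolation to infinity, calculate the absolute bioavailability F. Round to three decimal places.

Trapezoidal AUC_0→5.5 (transdermal patch):
  [0→1]: (0.00+42.36)/2 × 1 = 21.18
  [1→5]: (42.36+21.50)/2 × 4 = 127.72
  [5→5.5]: (21.50+18.70)/2 × 0.5 = 10.05
  Sum = 158.95 µg/mL·h
Tail: C_last/k_e = 18.70/0.285 = 65.614
AUC_0→∞ (transdermal patch) = 158.95 + 65.614 = 224.564 µg/mL·h
F = (AUC_ev/D_ev)/(AUC_iv/D_iv) = (224.564/80)/(286/20) = 2.80705/14.3 = 0.1963

F = 0.196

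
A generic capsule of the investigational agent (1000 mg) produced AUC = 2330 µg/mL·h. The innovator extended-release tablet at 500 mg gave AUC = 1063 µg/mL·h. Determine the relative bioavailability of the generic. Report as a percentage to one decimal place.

F_rel = (AUC_test/D_test) / (AUC_ref/D_ref)
      = (2330/1000) / (1063/500)
      = 2.33 / 2.126 = 1.0960 = 109.60%

F_rel = 109.6%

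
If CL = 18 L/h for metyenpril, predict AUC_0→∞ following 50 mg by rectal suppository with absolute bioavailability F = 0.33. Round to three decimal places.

AUC = 0.917 mg/L·h

AUC_0→∞ = F × Dose / CL
        = 0.33 × 50 / 18 = 0.916667 mg/L·h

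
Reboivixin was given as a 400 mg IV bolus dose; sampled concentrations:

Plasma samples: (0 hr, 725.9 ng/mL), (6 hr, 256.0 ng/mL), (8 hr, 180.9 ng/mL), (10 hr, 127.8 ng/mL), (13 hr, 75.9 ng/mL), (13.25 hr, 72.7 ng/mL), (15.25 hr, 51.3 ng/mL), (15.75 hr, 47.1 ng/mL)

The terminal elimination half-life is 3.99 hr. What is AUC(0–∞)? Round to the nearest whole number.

Trapezoidal AUC_0→15.75:
  [0→6]: (725.9+256.0)/2 × 6 = 2945.7
  [6→8]: (256.0+180.9)/2 × 2 = 436.9
  [8→10]: (180.9+127.8)/2 × 2 = 308.7
  [10→13]: (127.8+75.9)/2 × 3 = 305.55
  [13→13.25]: (75.9+72.7)/2 × 0.25 = 18.575
  [13.25→15.25]: (72.7+51.3)/2 × 2 = 124.0
  [15.25→15.75]: (51.3+47.1)/2 × 0.5 = 24.6
  Sum = 4164.025 ng/mL·hr
k_e = ln2 / t½ = 0.693147 / 3.99 = 0.1737 hr^-1
Extrapolated tail: C_last / k_e = 47.1 / 0.1737 = 271.157
AUC_0→∞ = 4164.025 + 271.157 = 4435.182 ng/mL·hr

AUC = 4435 ng/mL·hr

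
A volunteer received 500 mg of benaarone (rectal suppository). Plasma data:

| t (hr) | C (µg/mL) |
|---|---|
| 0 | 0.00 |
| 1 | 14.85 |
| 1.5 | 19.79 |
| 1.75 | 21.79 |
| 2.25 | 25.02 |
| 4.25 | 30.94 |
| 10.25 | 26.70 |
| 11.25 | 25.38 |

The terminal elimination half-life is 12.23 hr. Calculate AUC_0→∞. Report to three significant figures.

Trapezoidal AUC_0→11.25:
  [0→1]: (0.00+14.85)/2 × 1 = 7.425
  [1→1.5]: (14.85+19.79)/2 × 0.5 = 8.66
  [1.5→1.75]: (19.79+21.79)/2 × 0.25 = 5.1975
  [1.75→2.25]: (21.79+25.02)/2 × 0.5 = 11.7025
  [2.25→4.25]: (25.02+30.94)/2 × 2 = 55.96
  [4.25→10.25]: (30.94+26.70)/2 × 6 = 172.92
  [10.25→11.25]: (26.70+25.38)/2 × 1 = 26.04
  Sum = 287.905 µg/mL·hr
k_e = ln2 / t½ = 0.693147 / 12.23 = 0.0567 hr^-1
Extrapolated tail: C_last / k_e = 25.38 / 0.0567 = 447.619
AUC_0→∞ = 287.905 + 447.619 = 735.524 µg/mL·hr

AUC = 736 µg/mL·hr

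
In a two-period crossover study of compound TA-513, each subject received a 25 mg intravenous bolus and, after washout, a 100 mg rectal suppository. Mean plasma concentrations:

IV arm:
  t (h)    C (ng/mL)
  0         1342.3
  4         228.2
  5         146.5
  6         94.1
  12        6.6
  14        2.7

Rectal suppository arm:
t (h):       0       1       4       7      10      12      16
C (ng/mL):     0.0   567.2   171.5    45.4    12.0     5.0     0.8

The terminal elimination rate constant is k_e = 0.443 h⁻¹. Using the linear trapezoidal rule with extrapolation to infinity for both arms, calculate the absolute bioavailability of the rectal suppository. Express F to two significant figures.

F = 0.12

Trapezoidal AUC_0→14 (IV):
  [0→4]: (1342.3+228.2)/2 × 4 = 3141.0
  [4→5]: (228.2+146.5)/2 × 1 = 187.35
  [5→6]: (146.5+94.1)/2 × 1 = 120.3
  [6→12]: (94.1+6.6)/2 × 6 = 302.1
  [12→14]: (6.6+2.7)/2 × 2 = 9.3
  Sum = 3760.05 ng/mL·h
IV tail: 2.7/0.443 = 6.095; AUC_iv,0→∞ = 3760.05 + 6.095 = 3766.145 ng/mL·h
Trapezoidal AUC_0→16 (rectal suppository):
  [0→1]: (0.0+567.2)/2 × 1 = 283.6
  [1→4]: (567.2+171.5)/2 × 3 = 1108.05
  [4→7]: (171.5+45.4)/2 × 3 = 325.35
  [7→10]: (45.4+12.0)/2 × 3 = 86.1
  [10→12]: (12.0+5.0)/2 × 2 = 17.0
  [12→16]: (5.0+0.8)/2 × 4 = 11.6
  Sum = 1831.7 ng/mL·h
rectal suppository tail: 0.8/0.443 = 1.806; AUC_ev,0→∞ = 1831.7 + 1.806 = 1833.506 ng/mL·h
F = (AUC_ev/D_ev)/(AUC_iv/D_iv) = (1833.506/100)/(3766.145/25) = 18.33506/150.6458 = 0.1217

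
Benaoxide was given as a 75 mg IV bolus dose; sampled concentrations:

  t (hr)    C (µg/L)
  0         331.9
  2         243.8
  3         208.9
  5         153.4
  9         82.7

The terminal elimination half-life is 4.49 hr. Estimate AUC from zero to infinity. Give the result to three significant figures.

Trapezoidal AUC_0→9:
  [0→2]: (331.9+243.8)/2 × 2 = 575.7
  [2→3]: (243.8+208.9)/2 × 1 = 226.35
  [3→5]: (208.9+153.4)/2 × 2 = 362.3
  [5→9]: (153.4+82.7)/2 × 4 = 472.2
  Sum = 1636.55 µg/L·hr
k_e = ln2 / t½ = 0.693147 / 4.49 = 0.1544 hr^-1
Extrapolated tail: C_last / k_e = 82.7 / 0.1544 = 535.622
AUC_0→∞ = 1636.55 + 535.622 = 2172.172 µg/L·hr

AUC = 2170 µg/L·hr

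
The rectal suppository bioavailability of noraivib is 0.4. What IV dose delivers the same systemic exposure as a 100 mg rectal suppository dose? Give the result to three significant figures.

D_iv = 40.0 mg

Systemic exposure from an extravascular dose = F × D_ev, so the equivalent IV dose is F × D_ev.
D_iv = F × D_ev = 0.4 × 100 = 40 mg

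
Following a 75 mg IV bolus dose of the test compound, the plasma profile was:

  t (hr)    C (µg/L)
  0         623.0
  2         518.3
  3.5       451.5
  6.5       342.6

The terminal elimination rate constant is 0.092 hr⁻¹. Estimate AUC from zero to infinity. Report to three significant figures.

Trapezoidal AUC_0→6.5:
  [0→2]: (623.0+518.3)/2 × 2 = 1141.3
  [2→3.5]: (518.3+451.5)/2 × 1.5 = 727.35
  [3.5→6.5]: (451.5+342.6)/2 × 3 = 1191.15
  Sum = 3059.8 µg/L·hr
Extrapolated tail: C_last / k_e = 342.6 / 0.092 = 3723.913
AUC_0→∞ = 3059.8 + 3723.913 = 6783.713 µg/L·hr

AUC = 6780 µg/L·hr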